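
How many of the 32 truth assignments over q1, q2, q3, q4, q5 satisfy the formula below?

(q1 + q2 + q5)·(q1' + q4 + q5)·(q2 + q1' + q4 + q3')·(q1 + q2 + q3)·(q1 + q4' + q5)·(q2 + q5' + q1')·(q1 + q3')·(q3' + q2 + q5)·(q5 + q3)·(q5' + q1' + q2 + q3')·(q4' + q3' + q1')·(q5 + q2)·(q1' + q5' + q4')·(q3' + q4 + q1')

There are 2^5 = 32 truth assignments over (q1, q2, q3, q4, q5).
Split on q4. With q4 = 1, the clauses containing q4 are satisfied and q4' drops from the rest; 1 of the 2^4 = 16 assignments to the other variables satisfy what remains.
With q4 = 0, by the same count on the reduced clause set, 2 assignments work.
Total: 1 + 2 = 3.

3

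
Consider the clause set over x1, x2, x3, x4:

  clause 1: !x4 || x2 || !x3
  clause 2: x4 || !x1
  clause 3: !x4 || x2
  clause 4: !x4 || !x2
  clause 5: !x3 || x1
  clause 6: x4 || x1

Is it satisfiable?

No, unsatisfiable

Branch on x4: set x4 = true.
(x2) alone gives x2 = true.
That conflicts with the unit clause (!x2).
That branch fails; take x4 = false instead.
(!x1) alone gives x1 = false.
That conflicts with the unit clause (x1).
Both values of x4 lead to a conflict.
No assignment satisfies every clause.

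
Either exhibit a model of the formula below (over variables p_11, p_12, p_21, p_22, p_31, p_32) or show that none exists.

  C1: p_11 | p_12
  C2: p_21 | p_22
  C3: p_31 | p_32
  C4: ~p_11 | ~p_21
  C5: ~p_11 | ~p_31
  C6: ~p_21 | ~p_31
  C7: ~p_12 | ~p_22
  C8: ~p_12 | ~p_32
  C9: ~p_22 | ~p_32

UNSATISFIABLE

Branch on p_11: set p_11 = 1.
From the singleton clause (~p_21), p_21 = 0.
From the singleton clause (p_22), p_22 = 1.
From the singleton clause (~p_31), p_31 = 0.
From the singleton clause (p_32), p_32 = 1.
But (~p_32) is also a unit clause — contradiction.
So p_11 must be the other value — set p_11 = 0.
From the singleton clause (p_12), p_12 = 1.
From the singleton clause (~p_22), p_22 = 0.
From the singleton clause (p_21), p_21 = 1.
From the singleton clause (~p_31), p_31 = 0.
From the singleton clause (p_32), p_32 = 1.
But (~p_32) is also a unit clause — contradiction.
Either choice for p_11 ends in contradiction.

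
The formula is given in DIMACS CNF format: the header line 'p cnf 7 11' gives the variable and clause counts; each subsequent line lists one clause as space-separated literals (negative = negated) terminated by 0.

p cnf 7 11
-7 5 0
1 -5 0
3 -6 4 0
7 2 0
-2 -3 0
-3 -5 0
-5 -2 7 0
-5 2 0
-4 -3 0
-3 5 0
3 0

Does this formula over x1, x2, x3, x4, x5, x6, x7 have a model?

No, unsatisfiable

Unit clause (x3) forces x3 = True.
Unit clause (¬x2) forces x2 = False.
Unit clause (x7) forces x7 = True.
Unit clause (x5) forces x5 = True.
But (¬x5) is also a unit clause — contradiction.
No assignment satisfies every clause.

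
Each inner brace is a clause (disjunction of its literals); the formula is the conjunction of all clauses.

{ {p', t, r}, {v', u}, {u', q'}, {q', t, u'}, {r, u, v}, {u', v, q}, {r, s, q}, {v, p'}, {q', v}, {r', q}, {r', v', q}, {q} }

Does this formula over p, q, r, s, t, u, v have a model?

From the singleton clause (q), q = 1.
From the singleton clause (u'), u = 0.
From the singleton clause (v'), v = 0.
That conflicts with the unit clause (v).
No assignment satisfies every clause.

Unsatisfiable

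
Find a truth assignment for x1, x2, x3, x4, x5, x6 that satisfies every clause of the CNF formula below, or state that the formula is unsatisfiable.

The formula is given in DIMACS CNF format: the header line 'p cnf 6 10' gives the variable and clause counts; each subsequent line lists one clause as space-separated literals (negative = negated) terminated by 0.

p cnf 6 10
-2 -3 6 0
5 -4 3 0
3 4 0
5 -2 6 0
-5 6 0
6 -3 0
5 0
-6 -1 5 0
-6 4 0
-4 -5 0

UNSATISFIABLE

The clause (x5) is unit, so x5 = True.
The clause (x6) is unit, so x6 = True.
The clause (x4) is unit, so x4 = True.
But (¬x4) is also a unit clause — contradiction.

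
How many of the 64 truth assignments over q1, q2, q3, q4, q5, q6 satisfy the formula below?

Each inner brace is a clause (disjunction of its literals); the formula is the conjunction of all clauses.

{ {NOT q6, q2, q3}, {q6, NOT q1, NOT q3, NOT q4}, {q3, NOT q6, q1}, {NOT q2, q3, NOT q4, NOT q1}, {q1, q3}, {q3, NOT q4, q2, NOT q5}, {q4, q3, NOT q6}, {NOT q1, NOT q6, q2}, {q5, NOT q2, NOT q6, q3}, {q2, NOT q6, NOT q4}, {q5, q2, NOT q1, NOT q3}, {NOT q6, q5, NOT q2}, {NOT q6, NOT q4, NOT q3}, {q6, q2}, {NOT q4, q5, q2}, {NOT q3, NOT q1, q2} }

There are 2^6 = 64 truth assignments over (q1, q2, q3, q4, q5, q6).
Split on q4. With q4 = true, the clauses containing q4 are satisfied and NOT q4 drops from the rest; 2 of the 2^5 = 32 assignments to the other variables satisfy what remains.
With q4 = false, by the same count on the reduced clause set, 10 assignments work.
Total: 2 + 10 = 12.

12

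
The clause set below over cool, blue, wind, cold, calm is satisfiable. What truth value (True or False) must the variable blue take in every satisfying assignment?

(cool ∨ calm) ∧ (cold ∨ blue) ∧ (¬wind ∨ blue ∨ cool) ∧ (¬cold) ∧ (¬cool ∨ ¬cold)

True

Suppose blue = False.
From the singleton clause (cold), cold = True.
Now (¬cold) is unsatisfied and unit — conflict.
So every satisfying assignment has blue = True.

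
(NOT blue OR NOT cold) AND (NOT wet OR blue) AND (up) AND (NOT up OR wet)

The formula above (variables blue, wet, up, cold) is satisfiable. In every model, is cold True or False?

Suppose cold = true.
From the singleton clause (NOT blue), blue = false.
From the singleton clause (NOT wet), wet = false.
From the singleton clause (up), up = true.
Now (NOT up) is unsatisfied and unit — conflict.
So every satisfying assignment has cold = False.

False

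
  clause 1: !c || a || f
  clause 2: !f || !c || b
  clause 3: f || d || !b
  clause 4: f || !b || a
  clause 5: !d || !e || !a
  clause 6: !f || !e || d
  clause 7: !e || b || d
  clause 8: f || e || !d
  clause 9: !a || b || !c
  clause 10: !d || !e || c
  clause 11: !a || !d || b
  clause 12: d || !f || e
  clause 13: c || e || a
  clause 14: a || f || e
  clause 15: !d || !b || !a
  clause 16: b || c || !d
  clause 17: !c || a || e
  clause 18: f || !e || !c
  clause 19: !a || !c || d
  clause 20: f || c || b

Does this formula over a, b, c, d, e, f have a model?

Suppose c = true.
Suppose a = false.
The clause (f) is unit, so f = true.
The clause (b) is unit, so b = true.
The clause (e) is unit, so e = true.
The clause (d) is unit, so d = true.
This assignment satisfies each clause.
A satisfying assignment: a=false,  b=true,  c=true,  d=true,  e=true,  f=true.

Satisfiable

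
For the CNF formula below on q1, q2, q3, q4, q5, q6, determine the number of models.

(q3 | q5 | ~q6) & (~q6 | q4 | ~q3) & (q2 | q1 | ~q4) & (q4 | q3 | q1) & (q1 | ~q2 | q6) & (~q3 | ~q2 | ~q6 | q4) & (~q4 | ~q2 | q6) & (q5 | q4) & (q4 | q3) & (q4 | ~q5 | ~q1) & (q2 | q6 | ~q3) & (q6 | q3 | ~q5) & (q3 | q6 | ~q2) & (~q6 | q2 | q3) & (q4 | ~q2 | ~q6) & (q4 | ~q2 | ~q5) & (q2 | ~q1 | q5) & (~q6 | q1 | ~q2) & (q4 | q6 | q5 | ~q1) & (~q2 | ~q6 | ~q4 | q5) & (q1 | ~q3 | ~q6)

There are 2^6 = 64 truth assignments over (q1, q2, q3, q4, q5, q6).
Split on q5. With q5 = 1, the clauses containing q5 are satisfied and ~q5 drops from the rest; 3 of the 2^5 = 32 assignments to the other variables satisfy what remains.
With q5 = 0, by the same count on the reduced clause set, 0 assignments work.
(One model: q1=T, q2=F, q3=T, q4=T, q5=T, q6=T.)
Total: 3 + 0 = 3.

3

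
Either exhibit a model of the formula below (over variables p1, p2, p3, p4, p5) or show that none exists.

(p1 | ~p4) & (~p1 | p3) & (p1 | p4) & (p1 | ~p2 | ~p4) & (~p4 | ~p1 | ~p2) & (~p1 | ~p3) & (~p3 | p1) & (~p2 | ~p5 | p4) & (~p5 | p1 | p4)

UNSATISFIABLE

Try p1 = 1.
Unit clause (p3) forces p3 = 1.
That conflicts with the unit clause (~p3).
That branch fails; take p1 = 0 instead.
Unit clause (~p4) forces p4 = 0.
That conflicts with the unit clause (p4).
Neither p1 = 1 nor p1 = 0 works.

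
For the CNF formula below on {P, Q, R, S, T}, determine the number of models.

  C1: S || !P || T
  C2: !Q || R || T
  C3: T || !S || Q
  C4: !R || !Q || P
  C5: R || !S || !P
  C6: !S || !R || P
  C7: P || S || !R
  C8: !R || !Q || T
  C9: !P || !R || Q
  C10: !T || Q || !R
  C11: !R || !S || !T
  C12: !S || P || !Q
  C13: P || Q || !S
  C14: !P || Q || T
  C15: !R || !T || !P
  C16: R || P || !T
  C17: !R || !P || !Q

There are 2^5 = 32 truth assignments over (P, Q, R, S, T).
Split on Q. With Q = true, the clauses containing Q are satisfied and !Q drops from the rest; 1 of the 2^4 = 16 assignments to the other variables satisfy what remains.
With Q = false, by the same count on the reduced clause set, 2 assignments work.
Total: 1 + 2 = 3.

3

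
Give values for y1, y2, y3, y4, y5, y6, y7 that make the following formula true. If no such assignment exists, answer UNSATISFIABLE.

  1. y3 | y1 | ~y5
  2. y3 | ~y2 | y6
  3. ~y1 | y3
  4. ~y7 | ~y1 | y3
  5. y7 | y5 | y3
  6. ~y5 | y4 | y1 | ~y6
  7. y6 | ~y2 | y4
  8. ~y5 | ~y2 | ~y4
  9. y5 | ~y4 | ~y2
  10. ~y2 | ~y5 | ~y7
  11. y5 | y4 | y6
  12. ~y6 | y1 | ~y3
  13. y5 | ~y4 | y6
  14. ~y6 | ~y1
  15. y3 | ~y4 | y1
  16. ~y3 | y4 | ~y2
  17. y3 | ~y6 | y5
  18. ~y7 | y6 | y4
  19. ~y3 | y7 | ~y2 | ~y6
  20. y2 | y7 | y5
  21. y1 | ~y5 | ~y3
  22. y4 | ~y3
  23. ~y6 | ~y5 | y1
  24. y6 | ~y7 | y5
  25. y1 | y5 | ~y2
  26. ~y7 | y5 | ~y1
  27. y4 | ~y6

y1: 1,  y2: 0,  y3: 1,  y4: 1,  y5: 1,  y6: 0,  y7: 0

Case y1 = 1:
The clause (y3) is unit, so y3 = 1.
The clause (~y6) is unit, so y6 = 0.
The clause (y4) is unit, so y4 = 1.
The clause (y5) is unit, so y5 = 1.
The clause (~y2) is unit, so y2 = 0.
No clause remains; y7 is free.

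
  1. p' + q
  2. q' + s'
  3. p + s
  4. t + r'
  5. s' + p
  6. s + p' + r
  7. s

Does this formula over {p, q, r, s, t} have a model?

From the singleton clause (s), s = 1.
From the singleton clause (q'), q = 0.
From the singleton clause (p'), p = 0.
That conflicts with the unit clause (p).
No assignment satisfies every clause.

No, unsatisfiable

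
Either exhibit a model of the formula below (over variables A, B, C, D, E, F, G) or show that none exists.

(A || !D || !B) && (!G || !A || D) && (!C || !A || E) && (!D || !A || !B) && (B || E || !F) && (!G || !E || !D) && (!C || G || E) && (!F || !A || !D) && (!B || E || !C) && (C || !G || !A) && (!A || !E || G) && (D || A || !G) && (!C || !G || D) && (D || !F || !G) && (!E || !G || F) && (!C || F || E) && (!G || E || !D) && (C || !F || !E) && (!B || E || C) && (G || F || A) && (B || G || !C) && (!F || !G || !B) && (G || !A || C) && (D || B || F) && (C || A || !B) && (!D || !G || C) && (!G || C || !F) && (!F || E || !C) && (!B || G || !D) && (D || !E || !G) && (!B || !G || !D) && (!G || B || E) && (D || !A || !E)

A=false, B=true, C=true, D=false, E=true, F=true, G=false

Case A = false:
Case D = false:
(!G) alone gives G = false.
(F) alone gives F = true.
Case B = true:
(C) alone gives C = true.
(E) alone gives E = true.
All clauses are satisfied.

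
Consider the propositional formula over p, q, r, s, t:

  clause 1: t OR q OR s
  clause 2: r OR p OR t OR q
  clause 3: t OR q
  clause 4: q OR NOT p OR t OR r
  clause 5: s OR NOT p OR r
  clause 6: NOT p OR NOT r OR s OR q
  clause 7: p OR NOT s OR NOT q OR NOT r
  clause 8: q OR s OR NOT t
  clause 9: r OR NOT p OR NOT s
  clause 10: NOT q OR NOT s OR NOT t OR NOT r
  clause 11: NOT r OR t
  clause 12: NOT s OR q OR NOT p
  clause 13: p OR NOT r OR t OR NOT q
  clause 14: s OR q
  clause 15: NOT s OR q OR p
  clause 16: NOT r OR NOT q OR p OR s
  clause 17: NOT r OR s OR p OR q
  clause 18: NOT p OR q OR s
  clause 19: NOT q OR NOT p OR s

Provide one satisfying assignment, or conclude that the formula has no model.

Try t = false.
(q) alone gives q = true.
(NOT r) alone gives r = false.
Try s = false.
(NOT p) alone gives p = false.
Every clause now holds.

p: false, q: true, r: false, s: false, t: false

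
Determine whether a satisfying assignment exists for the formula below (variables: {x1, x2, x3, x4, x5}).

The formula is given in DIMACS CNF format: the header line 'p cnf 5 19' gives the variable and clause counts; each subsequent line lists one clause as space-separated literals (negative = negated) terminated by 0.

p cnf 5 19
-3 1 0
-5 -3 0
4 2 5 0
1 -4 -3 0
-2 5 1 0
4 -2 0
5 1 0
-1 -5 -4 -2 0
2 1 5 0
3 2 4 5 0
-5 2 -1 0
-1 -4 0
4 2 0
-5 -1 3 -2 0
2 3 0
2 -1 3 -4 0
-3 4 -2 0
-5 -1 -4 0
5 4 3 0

Suppose x3 = False.
(x2) alone gives x2 = True.
(x4) alone gives x4 = True.
(¬x1) alone gives x1 = False.
(x5) alone gives x5 = True.
This assignment satisfies each clause.
A satisfying assignment: x1 ↦ False, x2 ↦ True, x3 ↦ False, x4 ↦ True, x5 ↦ True.

Yes, satisfiable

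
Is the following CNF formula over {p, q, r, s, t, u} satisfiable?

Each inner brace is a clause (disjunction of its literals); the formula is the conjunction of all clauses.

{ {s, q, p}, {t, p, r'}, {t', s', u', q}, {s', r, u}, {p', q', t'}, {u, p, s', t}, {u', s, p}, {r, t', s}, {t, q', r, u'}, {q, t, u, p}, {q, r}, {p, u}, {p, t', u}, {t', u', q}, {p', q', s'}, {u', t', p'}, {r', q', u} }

Suppose q = 1.
Suppose p = 0.
(u) alone gives u = 1.
(s) alone gives s = 1.
Suppose t = 1.
No clause remains; r is free.
A satisfying assignment: p: 0, q: 1, r: 1, s: 1, t: 1, u: 1.

Yes, satisfiable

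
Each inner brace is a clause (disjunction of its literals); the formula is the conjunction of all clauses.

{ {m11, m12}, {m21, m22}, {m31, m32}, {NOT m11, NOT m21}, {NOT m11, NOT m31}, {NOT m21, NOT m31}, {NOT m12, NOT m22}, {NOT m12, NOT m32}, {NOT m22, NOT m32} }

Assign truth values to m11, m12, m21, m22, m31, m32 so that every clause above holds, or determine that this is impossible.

Case m11 = true:
Unit clause (NOT m21) forces m21 = false.
Unit clause (m22) forces m22 = true.
Unit clause (NOT m31) forces m31 = false.
Unit clause (m32) forces m32 = true.
But (NOT m32) is also a unit clause — contradiction.
Backtrack on m11: now try m11 = false.
Unit clause (m12) forces m12 = true.
Unit clause (NOT m22) forces m22 = false.
Unit clause (m21) forces m21 = true.
Unit clause (NOT m31) forces m31 = false.
Unit clause (m32) forces m32 = true.
But (NOT m32) is also a unit clause — contradiction.
Neither m11 = true nor m11 = false works.

UNSATISFIABLE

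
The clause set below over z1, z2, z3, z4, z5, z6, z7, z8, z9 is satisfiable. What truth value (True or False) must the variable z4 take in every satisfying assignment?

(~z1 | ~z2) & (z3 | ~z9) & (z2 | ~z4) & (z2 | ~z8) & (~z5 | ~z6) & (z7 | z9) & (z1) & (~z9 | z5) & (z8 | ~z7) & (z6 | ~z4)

Suppose z4 = 1.
From the singleton clause (z2), z2 = 1.
From the singleton clause (~z1), z1 = 0.
That conflicts with the unit clause (z1).
So every satisfying assignment has z4 = False.

False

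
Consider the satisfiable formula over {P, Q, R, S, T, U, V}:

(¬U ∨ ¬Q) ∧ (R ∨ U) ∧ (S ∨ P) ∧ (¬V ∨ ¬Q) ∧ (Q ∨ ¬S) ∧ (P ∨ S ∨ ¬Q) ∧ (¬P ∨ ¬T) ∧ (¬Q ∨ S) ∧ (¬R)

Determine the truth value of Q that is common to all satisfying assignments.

Suppose Q = True.
The clause (¬U) is unit, so U = False.
The clause (R) is unit, so R = True.
That conflicts with the unit clause (¬R).
So every satisfying assignment has Q = False.

False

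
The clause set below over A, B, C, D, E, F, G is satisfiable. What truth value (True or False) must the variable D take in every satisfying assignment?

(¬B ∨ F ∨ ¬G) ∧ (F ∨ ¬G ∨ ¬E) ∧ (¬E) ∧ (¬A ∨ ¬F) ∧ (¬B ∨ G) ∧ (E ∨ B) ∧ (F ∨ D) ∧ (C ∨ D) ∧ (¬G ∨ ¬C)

Suppose D = False.
(¬E) alone gives E = False.
(B) alone gives B = True.
(G) alone gives G = True.
(F) alone gives F = True.
(¬A) alone gives A = False.
(C) alone gives C = True.
Now (¬C) is unsatisfied and unit — conflict.
So every satisfying assignment has D = True.

True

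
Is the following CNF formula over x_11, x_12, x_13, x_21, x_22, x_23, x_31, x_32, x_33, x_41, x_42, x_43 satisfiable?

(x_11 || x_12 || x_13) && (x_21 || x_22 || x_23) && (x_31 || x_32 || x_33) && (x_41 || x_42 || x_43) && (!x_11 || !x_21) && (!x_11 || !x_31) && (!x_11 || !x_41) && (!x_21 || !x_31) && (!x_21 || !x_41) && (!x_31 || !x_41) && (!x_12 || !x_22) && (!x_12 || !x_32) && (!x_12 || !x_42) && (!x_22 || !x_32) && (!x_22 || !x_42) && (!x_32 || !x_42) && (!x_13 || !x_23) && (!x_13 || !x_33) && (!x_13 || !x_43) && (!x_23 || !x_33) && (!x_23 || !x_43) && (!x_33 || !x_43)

No

Try x_11 = false.
Try x_12 = true.
Unit clause (!x_22) forces x_22 = false.
Unit clause (!x_32) forces x_32 = false.
Unit clause (!x_42) forces x_42 = false.
Try x_21 = true.
Unit clause (!x_31) forces x_31 = false.
Unit clause (x_33) forces x_33 = true.
Unit clause (!x_41) forces x_41 = false.
Unit clause (x_43) forces x_43 = true.
That conflicts with the unit clause (!x_43).
That branch fails; take x_21 = false instead.
Unit clause (x_23) forces x_23 = true.
Unit clause (!x_13) forces x_13 = false.
Unit clause (!x_33) forces x_33 = false.
Unit clause (x_31) forces x_31 = true.
Unit clause (!x_41) forces x_41 = false.
Unit clause (x_43) forces x_43 = true.
That conflicts with the unit clause (!x_43).
Neither x_21 = true nor x_21 = false works.
That branch fails; take x_12 = false instead.
Unit clause (x_13) forces x_13 = true.
Unit clause (!x_23) forces x_23 = false.
Unit clause (!x_33) forces x_33 = false.
Unit clause (!x_43) forces x_43 = false.
Try x_21 = true.
Unit clause (!x_31) forces x_31 = false.
Unit clause (x_32) forces x_32 = true.
Unit clause (!x_41) forces x_41 = false.
Unit clause (x_42) forces x_42 = true.
That conflicts with the unit clause (!x_42).
That branch fails; take x_21 = false instead.
Unit clause (x_22) forces x_22 = true.
Unit clause (!x_32) forces x_32 = false.
Unit clause (x_31) forces x_31 = true.
Unit clause (!x_41) forces x_41 = false.
Unit clause (x_42) forces x_42 = true.
That conflicts with the unit clause (!x_42).
Neither x_21 = true nor x_21 = false works.
Neither x_12 = true nor x_12 = false works.
That branch fails; take x_11 = true instead.
Unit clause (!x_21) forces x_21 = false.
Unit clause (!x_31) forces x_31 = false.
Unit clause (!x_41) forces x_41 = false.
Try x_22 = true.
Unit clause (!x_12) forces x_12 = false.
Unit clause (!x_32) forces x_32 = false.
Unit clause (x_33) forces x_33 = true.
Unit clause (!x_42) forces x_42 = false.
Unit clause (x_43) forces x_43 = true.
That conflicts with the unit clause (!x_43).
That branch fails; take x_22 = false instead.
Unit clause (x_23) forces x_23 = true.
Unit clause (!x_13) forces x_13 = false.
Unit clause (!x_33) forces x_33 = false.
Unit clause (x_32) forces x_32 = true.
Unit clause (!x_12) forces x_12 = false.
Unit clause (!x_42) forces x_42 = false.
Unit clause (x_43) forces x_43 = true.
That conflicts with the unit clause (!x_43).
Neither x_22 = true nor x_22 = false works.
Neither x_11 = true nor x_11 = false works.
No assignment satisfies every clause.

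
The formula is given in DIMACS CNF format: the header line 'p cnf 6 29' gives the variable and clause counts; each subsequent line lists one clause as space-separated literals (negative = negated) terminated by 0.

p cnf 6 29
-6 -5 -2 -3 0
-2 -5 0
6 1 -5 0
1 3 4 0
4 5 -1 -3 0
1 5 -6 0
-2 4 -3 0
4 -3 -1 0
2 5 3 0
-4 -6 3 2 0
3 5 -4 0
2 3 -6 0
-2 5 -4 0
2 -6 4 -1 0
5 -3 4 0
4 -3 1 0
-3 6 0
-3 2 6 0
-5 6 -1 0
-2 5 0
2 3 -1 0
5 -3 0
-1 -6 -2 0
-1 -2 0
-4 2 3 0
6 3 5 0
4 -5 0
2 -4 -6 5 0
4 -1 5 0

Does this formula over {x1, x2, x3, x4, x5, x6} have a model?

Yes

Case x2 = False:
Case x5 = True:
The clause (x4) is unit, so x4 = True.
The clause (x3) is unit, so x3 = True.
The clause (x6) is unit, so x6 = True.
All clauses hold; x1 can take either value.
A satisfying assignment: x1: True, x2: False, x3: True, x4: True, x5: True, x6: True.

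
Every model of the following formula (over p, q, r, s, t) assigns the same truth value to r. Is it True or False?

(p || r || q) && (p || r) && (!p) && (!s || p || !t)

Suppose r = false.
The clause (p) is unit, so p = true.
But (!p) is also a unit clause — contradiction.
So every satisfying assignment has r = True.

True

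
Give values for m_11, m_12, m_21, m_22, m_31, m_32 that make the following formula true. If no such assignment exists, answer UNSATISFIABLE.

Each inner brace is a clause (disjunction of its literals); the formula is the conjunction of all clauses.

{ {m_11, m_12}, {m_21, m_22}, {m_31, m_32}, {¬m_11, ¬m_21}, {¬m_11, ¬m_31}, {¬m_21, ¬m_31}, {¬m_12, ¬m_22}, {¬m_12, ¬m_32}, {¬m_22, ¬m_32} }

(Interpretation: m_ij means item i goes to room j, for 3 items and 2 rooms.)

Suppose m_11 = True.
(¬m_21) alone gives m_21 = False.
(m_22) alone gives m_22 = True.
(¬m_31) alone gives m_31 = False.
(m_32) alone gives m_32 = True.
Now (¬m_32) is unsatisfied and unit — conflict.
Undo m_11 and try m_11 = False.
(m_12) alone gives m_12 = True.
(¬m_22) alone gives m_22 = False.
(m_21) alone gives m_21 = True.
(¬m_31) alone gives m_31 = False.
(m_32) alone gives m_32 = True.
Now (¬m_32) is unsatisfied and unit — conflict.
Both values of m_11 lead to a conflict.

UNSATISFIABLE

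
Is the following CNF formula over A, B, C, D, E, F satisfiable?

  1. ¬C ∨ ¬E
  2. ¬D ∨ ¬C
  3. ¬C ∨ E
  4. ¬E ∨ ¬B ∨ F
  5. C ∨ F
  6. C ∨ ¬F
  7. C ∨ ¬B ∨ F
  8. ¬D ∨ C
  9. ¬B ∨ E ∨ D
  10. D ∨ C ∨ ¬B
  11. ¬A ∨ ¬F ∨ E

No

Try C = False.
From the singleton clause (F), F = True.
Now (¬F) is unsatisfied and unit — conflict.
Undo C and try C = True.
From the singleton clause (¬E), E = False.
Now (E) is unsatisfied and unit — conflict.
Neither C = True nor C = False works.
No assignment satisfies every clause.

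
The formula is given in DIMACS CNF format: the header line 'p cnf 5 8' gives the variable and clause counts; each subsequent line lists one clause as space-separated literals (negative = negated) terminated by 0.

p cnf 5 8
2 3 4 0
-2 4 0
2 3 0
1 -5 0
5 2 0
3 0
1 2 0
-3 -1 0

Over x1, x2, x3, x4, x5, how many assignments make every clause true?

There are 2^5 = 32 truth assignments over (x1, x2, x3, x4, x5).
Split on x3. With x3 = True, the clauses containing x3 are satisfied and ¬x3 drops from the rest; 1 of the 2^4 = 16 assignments to the other variables satisfy what remains.
With x3 = False, by the same count on the reduced clause set, 0 assignments work.
(One model: x1=F, x2=T, x3=T, x4=T, x5=F.)
Total: 1 + 0 = 1.

1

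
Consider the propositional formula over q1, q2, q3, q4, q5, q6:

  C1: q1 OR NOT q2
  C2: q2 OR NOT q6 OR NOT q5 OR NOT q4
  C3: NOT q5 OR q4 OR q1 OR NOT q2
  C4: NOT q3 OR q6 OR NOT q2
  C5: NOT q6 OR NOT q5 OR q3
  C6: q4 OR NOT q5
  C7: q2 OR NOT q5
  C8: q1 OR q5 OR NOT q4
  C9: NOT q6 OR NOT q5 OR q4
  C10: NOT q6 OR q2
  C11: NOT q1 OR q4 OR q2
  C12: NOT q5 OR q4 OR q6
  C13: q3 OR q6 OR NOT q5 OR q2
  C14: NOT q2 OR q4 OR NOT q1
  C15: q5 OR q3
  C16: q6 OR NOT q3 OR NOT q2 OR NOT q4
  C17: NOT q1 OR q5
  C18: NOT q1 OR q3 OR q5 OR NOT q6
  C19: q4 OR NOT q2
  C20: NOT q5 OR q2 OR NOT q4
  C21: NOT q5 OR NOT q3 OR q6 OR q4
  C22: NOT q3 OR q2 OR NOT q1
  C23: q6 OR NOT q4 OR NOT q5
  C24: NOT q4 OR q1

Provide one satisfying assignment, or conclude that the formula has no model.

q1: true,  q2: true,  q3: true,  q4: true,  q5: true,  q6: true

Try q1 = true.
Unit clause (q5) forces q5 = true.
Unit clause (q4) forces q4 = true.
Unit clause (q2) forces q2 = true.
Unit clause (q6) forces q6 = true.
Unit clause (q3) forces q3 = true.
All clauses are satisfied.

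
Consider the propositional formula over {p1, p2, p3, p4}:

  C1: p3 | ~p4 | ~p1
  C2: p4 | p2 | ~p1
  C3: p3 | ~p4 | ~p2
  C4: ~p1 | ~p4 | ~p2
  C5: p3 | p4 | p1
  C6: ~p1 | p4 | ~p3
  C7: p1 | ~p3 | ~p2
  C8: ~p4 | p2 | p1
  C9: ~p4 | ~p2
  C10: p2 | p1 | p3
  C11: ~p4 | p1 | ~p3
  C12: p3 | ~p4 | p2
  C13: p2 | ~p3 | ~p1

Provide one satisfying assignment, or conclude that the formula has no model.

Case p4 = 0:
Case p2 = 1:
Case p3 = 0:
The clause (p1) is unit, so p1 = 1.
All clauses are satisfied.

p1 ↦ 1; p2 ↦ 1; p3 ↦ 0; p4 ↦ 0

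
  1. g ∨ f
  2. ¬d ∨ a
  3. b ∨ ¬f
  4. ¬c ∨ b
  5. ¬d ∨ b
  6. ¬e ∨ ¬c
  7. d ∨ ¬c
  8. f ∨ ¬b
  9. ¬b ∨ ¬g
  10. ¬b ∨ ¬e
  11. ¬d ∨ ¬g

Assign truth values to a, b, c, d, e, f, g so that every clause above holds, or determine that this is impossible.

Suppose g = False.
Unit clause (f) forces f = True.
Unit clause (b) forces b = True.
Unit clause (¬e) forces e = False.
Suppose d = False.
Unit clause (¬c) forces c = False.
All clauses hold; a can take either value.

a=True; b=True; c=False; d=False; e=False; f=True; g=False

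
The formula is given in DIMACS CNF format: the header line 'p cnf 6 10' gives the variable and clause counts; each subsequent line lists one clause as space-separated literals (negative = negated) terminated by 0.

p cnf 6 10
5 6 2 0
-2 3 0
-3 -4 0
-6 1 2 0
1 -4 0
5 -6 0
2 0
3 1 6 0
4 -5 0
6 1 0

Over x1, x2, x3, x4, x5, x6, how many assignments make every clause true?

There are 2^6 = 64 truth assignments over (x1, x2, x3, x4, x5, x6).
Split on x5. With x5 = True, the clauses containing x5 are satisfied and ¬x5 drops from the rest; 0 of the 2^5 = 32 assignments to the other variables satisfy what remains.
With x5 = False, by the same count on the reduced clause set, 1 assignment works.
(One model: x1=T, x2=T, x3=T, x4=F, x5=F, x6=F.)
Total: 0 + 1 = 1.

1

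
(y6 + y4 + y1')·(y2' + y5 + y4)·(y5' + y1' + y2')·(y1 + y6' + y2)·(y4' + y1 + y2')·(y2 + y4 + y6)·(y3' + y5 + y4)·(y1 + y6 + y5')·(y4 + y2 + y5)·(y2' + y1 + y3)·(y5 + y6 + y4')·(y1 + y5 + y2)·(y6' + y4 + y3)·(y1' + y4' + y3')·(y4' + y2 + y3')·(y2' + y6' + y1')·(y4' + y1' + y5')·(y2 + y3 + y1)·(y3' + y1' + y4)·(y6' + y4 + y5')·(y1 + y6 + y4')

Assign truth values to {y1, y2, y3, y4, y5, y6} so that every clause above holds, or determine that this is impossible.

Branch on y6: set y6 = 1.
Branch on y1: set y1 = 1.
The clause (y2') is unit, so y2 = 0.
Branch on y4: set y4 = 1.
The clause (y3') is unit, so y3 = 0.
The clause (y5') is unit, so y5 = 0.
This assignment satisfies each clause.

y1=1, y2=0, y3=0, y4=1, y5=0, y6=1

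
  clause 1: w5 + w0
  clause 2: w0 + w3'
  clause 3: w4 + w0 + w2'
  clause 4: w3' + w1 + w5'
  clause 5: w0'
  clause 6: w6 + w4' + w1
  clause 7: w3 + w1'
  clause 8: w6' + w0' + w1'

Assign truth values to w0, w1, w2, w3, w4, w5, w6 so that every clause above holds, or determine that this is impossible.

(w0') alone gives w0 = 0.
(w5) alone gives w5 = 1.
(w3') alone gives w3 = 0.
(w1') alone gives w1 = 0.
Suppose w4 = 1.
(w6) alone gives w6 = 1.
Every clause is now satisfied; w2 is unconstrained.

w0: 0, w1: 0, w2: 1, w3: 0, w4: 1, w5: 1, w6: 1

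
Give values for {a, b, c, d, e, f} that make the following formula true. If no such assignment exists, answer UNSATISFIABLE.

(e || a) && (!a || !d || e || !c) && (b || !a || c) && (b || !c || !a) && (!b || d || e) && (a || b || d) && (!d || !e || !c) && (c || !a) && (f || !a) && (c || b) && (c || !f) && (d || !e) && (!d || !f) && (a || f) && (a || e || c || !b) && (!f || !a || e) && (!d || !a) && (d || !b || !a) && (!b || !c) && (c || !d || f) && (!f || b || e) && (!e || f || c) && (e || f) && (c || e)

UNSATISFIABLE

Case e = true:
Unit clause (d) forces d = true.
Unit clause (!c) forces c = false.
Unit clause (!a) forces a = false.
Unit clause (b) forces b = true.
Unit clause (!f) forces f = false.
But (f) is also a unit clause — contradiction.
That branch fails; take e = false instead.
Unit clause (a) forces a = true.
Unit clause (c) forces c = true.
Unit clause (!d) forces d = false.
Unit clause (b) forces b = true.
But (!b) is also a unit clause — contradiction.
Neither e = true nor e = false works.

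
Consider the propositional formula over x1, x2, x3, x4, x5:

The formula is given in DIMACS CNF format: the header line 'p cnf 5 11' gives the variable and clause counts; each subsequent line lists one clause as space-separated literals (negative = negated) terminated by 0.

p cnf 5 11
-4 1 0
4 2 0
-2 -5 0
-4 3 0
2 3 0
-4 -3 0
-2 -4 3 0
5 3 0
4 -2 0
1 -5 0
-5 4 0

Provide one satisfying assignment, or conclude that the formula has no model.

Case x4 = False:
Unit clause (x2) forces x2 = True.
That conflicts with the unit clause (¬x2).
So x4 must be the other value — set x4 = True.
Unit clause (x1) forces x1 = True.
Unit clause (x3) forces x3 = True.
That conflicts with the unit clause (¬x3).
Neither x4 = True nor x4 = False works.

UNSATISFIABLE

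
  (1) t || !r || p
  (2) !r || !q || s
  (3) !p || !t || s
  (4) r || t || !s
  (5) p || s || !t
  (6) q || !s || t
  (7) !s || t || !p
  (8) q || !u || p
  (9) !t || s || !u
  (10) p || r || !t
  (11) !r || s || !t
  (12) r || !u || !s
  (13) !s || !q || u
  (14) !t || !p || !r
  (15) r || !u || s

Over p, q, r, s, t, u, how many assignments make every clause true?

There are 2^6 = 64 truth assignments over (p, q, r, s, t, u).
Split on r. With r = true, the clauses containing r are satisfied and !r drops from the rest; 4 of the 2^5 = 32 assignments to the other variables satisfy what remains.
With r = false, by the same count on the reduced clause set, 5 assignments work.
Total: 4 + 5 = 9.

9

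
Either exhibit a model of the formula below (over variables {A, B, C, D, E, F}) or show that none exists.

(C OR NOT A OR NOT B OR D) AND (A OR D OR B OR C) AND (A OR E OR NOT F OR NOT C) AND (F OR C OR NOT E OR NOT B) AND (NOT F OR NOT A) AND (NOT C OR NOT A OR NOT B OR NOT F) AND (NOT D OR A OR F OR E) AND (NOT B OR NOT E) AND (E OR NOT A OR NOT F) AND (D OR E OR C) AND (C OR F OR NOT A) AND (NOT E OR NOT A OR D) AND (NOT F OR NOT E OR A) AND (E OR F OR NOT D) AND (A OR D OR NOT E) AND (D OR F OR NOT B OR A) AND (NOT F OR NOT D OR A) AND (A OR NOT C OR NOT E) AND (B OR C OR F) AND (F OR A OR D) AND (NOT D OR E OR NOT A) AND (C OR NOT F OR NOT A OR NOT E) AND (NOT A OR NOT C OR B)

Try F = false.
Try B = true.
The clause (NOT E) is unit, so E = false.
The clause (NOT D) is unit, so D = false.
The clause (C) is unit, so C = true.
The clause (A) is unit, so A = true.
Every clause now holds.

A ↦ true, B ↦ true, C ↦ true, D ↦ false, E ↦ false, F ↦ false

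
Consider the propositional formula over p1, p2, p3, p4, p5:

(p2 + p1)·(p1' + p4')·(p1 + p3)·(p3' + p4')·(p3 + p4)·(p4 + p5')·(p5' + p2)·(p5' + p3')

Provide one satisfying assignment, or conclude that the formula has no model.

p1=1; p2=1; p3=1; p4=0; p5=0

Branch on p2: set p2 = 1.
Branch on p1: set p1 = 1.
(p4') alone gives p4 = 0.
(p3) alone gives p3 = 1.
(p5') alone gives p5 = 0.
All clauses are satisfied.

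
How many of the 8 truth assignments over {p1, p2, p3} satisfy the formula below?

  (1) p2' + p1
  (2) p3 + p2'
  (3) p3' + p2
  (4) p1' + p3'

There are 2^3 = 8 truth assignments over (p1, p2, p3).
Check each against the 4 clauses (columns in the order p1, p2, p3):
  F F F  ✓ satisfies all
  F F T  ✗ fails (p3' + p2)
  F T F  ✗ fails (p2' + p1)
  F T T  ✗ fails (p2' + p1)
  T F F  ✓ satisfies all
  T F T  ✗ fails (p3' + p2)
  T T F  ✗ fails (p3 + p2')
  T T T  ✗ fails (p1' + p3')
2 of the 8 rows are models.

2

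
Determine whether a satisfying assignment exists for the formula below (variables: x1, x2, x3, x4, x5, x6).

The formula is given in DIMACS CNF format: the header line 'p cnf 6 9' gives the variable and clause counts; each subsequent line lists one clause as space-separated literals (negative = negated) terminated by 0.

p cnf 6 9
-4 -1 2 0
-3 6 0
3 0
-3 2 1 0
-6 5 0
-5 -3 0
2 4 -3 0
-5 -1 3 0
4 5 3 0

(x3) alone gives x3 = True.
(x6) alone gives x6 = True.
(x5) alone gives x5 = True.
But (¬x5) is also a unit clause — contradiction.
No assignment satisfies every clause.

No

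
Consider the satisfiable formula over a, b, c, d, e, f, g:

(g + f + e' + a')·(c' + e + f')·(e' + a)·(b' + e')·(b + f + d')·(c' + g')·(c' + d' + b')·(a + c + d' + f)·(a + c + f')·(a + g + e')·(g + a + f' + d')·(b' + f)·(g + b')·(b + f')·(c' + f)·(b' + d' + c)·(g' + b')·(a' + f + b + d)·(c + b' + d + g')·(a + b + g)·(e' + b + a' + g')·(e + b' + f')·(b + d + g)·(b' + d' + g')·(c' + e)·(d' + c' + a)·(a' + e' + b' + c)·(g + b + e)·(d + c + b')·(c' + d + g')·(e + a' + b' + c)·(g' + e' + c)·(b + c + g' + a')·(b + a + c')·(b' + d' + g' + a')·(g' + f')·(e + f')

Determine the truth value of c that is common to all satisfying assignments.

Suppose c = 1.
(g') alone gives g = 0.
(b') alone gives b = 0.
(f') alone gives f = 0.
That conflicts with the unit clause (f).
So every satisfying assignment has c = False.

False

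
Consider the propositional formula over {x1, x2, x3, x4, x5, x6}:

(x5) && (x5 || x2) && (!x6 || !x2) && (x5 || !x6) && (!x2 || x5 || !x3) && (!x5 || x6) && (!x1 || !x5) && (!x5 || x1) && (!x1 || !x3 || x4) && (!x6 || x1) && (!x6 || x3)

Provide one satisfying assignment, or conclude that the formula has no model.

UNSATISFIABLE

(x5) alone gives x5 = true.
(x6) alone gives x6 = true.
(!x2) alone gives x2 = false.
(!x1) alone gives x1 = false.
But (x1) is also a unit clause — contradiction.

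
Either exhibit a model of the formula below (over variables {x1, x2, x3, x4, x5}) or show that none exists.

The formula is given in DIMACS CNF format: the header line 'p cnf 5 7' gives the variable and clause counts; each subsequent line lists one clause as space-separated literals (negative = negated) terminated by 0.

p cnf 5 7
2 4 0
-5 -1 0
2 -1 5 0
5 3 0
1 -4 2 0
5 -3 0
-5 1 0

UNSATISFIABLE

Suppose x2 = True.
Suppose x5 = False.
From the singleton clause (x3), x3 = True.
That conflicts with the unit clause (¬x3).
Undo x5 and try x5 = True.
From the singleton clause (¬x1), x1 = False.
That conflicts with the unit clause (x1).
Either choice for x5 ends in contradiction.
Undo x2 and try x2 = False.
From the singleton clause (x4), x4 = True.
From the singleton clause (x1), x1 = True.
From the singleton clause (¬x5), x5 = False.
That conflicts with the unit clause (x5).
Either choice for x2 ends in contradiction.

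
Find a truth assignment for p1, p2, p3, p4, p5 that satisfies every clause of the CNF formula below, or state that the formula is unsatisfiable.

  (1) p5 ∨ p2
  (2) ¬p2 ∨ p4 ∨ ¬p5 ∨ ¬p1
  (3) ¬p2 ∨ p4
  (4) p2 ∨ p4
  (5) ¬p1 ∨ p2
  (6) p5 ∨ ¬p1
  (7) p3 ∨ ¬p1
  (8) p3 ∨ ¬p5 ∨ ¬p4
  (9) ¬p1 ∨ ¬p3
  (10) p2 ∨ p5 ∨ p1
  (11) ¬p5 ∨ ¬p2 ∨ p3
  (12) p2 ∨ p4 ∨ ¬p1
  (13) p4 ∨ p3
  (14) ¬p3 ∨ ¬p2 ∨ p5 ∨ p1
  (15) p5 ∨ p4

Branch on p5: set p5 = True.
Branch on p2: set p2 = False.
From the singleton clause (p4), p4 = True.
From the singleton clause (¬p1), p1 = False.
From the singleton clause (p3), p3 = True.
This assignment satisfies each clause.

p1 ↦ False, p2 ↦ False, p3 ↦ True, p4 ↦ True, p5 ↦ True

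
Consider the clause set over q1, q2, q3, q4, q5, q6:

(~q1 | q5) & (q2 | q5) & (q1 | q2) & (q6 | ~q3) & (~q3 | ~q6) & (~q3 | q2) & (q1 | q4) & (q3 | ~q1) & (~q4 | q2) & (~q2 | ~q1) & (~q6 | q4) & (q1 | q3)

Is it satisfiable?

No

Try q1 = 0.
Unit clause (q2) forces q2 = 1.
Unit clause (q4) forces q4 = 1.
Unit clause (q3) forces q3 = 1.
Unit clause (q6) forces q6 = 1.
Now (~q6) is unsatisfied and unit — conflict.
So q1 must be the other value — set q1 = 1.
Unit clause (q5) forces q5 = 1.
Unit clause (q3) forces q3 = 1.
Unit clause (q6) forces q6 = 1.
Now (~q6) is unsatisfied and unit — conflict.
Either choice for q1 ends in contradiction.
No assignment satisfies every clause.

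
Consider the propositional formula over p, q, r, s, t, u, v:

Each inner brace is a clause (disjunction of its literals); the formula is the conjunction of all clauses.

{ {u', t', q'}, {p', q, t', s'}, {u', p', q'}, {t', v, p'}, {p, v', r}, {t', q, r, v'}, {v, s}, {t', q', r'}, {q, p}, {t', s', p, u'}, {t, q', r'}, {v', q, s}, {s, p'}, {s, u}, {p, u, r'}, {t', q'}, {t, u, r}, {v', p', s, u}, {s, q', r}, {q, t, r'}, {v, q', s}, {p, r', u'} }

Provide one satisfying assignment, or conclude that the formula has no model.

Try v = 0.
(s) alone gives s = 1.
Try t = 0.
Try q = 1.
(r') alone gives r = 0.
(u) alone gives u = 1.
(p') alone gives p = 0.
Every clause now holds.

p: 0,  q: 1,  r: 0,  s: 1,  t: 0,  u: 1,  v: 0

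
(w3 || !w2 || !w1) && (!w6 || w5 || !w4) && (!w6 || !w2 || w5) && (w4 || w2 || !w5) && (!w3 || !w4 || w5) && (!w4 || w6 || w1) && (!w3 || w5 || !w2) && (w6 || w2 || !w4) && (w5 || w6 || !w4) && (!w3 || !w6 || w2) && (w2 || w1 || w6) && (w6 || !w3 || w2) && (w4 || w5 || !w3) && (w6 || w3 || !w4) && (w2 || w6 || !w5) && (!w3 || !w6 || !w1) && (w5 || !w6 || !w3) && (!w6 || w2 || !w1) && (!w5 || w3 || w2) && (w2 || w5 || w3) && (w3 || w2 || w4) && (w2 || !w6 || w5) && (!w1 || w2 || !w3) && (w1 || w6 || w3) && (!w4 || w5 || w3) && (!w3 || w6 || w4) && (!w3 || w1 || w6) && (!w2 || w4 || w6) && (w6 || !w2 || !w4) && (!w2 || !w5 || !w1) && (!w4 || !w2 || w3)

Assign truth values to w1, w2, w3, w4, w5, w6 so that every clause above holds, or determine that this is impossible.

w1 ↦ false, w2 ↦ true, w3 ↦ false, w4 ↦ false, w5 ↦ true, w6 ↦ true

Try w3 = false.
Try w2 = true.
Unit clause (!w1) forces w1 = false.
Unit clause (w6) forces w6 = true.
Unit clause (w5) forces w5 = true.
Unit clause (!w4) forces w4 = false.
Every clause now holds.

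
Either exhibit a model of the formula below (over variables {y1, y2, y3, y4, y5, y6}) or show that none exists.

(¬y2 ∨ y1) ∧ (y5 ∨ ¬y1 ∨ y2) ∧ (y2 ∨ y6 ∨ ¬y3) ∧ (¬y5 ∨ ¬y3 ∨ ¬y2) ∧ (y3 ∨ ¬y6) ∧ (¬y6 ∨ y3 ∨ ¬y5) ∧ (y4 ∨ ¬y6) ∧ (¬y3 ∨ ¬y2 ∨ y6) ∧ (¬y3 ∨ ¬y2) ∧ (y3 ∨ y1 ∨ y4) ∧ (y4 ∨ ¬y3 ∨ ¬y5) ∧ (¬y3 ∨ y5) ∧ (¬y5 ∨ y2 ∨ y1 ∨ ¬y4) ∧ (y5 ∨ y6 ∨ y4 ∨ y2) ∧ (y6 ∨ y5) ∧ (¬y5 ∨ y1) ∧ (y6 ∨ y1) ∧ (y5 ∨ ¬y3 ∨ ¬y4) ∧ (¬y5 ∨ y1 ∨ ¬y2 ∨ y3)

y1=True, y2=False, y3=False, y4=False, y5=True, y6=False

Case y2 = False:
Case y5 = True:
From the singleton clause (y1), y1 = True.
Case y6 = False:
From the singleton clause (¬y3), y3 = False.
All clauses hold; y4 can take either value.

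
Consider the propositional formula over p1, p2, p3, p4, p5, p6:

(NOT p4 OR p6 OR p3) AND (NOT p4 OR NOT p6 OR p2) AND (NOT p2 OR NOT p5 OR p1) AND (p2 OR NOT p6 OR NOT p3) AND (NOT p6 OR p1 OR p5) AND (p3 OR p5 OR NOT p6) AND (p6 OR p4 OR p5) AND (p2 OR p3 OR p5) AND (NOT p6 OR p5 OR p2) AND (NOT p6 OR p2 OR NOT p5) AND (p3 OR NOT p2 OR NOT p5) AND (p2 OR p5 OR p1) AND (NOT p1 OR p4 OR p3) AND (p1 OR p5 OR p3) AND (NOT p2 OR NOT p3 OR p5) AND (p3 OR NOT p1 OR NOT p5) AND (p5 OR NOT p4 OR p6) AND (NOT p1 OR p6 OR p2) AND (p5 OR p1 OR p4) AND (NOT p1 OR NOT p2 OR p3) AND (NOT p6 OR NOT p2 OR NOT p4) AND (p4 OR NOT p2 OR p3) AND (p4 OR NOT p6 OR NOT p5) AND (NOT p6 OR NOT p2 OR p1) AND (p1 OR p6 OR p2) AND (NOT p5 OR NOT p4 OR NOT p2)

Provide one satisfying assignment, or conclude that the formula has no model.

p1=true; p2=true; p3=true; p4=false; p5=true; p6=false

Branch on p4: set p4 = false.
Branch on p6: set p6 = false.
From the singleton clause (p5), p5 = true.
Branch on p2: set p2 = true.
From the singleton clause (p1), p1 = true.
From the singleton clause (p3), p3 = true.
All clauses are satisfied.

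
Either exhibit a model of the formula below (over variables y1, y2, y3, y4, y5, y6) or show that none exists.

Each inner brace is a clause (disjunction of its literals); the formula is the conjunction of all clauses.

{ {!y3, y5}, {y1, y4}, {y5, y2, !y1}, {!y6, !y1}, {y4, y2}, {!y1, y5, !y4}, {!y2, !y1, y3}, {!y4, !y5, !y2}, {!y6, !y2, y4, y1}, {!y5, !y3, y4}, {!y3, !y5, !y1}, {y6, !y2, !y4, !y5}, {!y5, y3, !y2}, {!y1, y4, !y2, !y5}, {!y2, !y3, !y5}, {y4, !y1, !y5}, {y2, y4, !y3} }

Case y3 = false:
Case y1 = true:
The clause (!y6) is unit, so y6 = false.
The clause (!y2) is unit, so y2 = false.
The clause (y5) is unit, so y5 = true.
The clause (y4) is unit, so y4 = true.
This assignment satisfies each clause.

y1=true,  y2=false,  y3=false,  y4=true,  y5=true,  y6=false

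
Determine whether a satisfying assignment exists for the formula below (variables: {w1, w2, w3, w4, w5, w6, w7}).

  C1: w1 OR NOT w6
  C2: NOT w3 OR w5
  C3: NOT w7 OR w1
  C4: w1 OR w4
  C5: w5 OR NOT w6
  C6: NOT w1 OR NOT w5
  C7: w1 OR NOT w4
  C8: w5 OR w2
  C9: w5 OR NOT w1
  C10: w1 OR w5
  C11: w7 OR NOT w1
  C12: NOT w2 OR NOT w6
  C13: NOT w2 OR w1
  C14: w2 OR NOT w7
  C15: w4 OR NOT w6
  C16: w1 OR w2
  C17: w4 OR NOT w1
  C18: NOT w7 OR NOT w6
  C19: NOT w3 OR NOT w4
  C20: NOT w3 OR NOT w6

Case w1 = true:
Unit clause (NOT w5) forces w5 = false.
But (w5) is also a unit clause — contradiction.
So w1 must be the other value — set w1 = false.
Unit clause (NOT w6) forces w6 = false.
Unit clause (NOT w7) forces w7 = false.
Unit clause (w4) forces w4 = true.
But (NOT w4) is also a unit clause — contradiction.
Both values of w1 lead to a conflict.
No assignment satisfies every clause.

Unsatisfiable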